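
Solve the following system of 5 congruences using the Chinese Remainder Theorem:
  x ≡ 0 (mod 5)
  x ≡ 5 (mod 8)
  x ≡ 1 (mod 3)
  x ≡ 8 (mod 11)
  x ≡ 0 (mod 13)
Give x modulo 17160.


Product of moduli M = 5 · 8 · 3 · 11 · 13 = 17160.
Merge one congruence at a time:
  Start: x ≡ 0 (mod 5).
  Combine with x ≡ 5 (mod 8); new modulus lcm = 40.
    Write x = 0 + 5·t and substitute into x ≡ 5 (mod 8): 5·t ≡ 5 − 0 = 5 (mod 8).
    The inverse of 5 mod 8 is 5 (since 5·5 = 25 = 3·8 + 1), so t ≡ 5·5 = 25 ≡ 1 (mod 8).
    Then x = 0 + 5·1 = 5, valid modulo lcm(5, 8) = 40: x ≡ 5 (mod 40).
  Combine with x ≡ 1 (mod 3); new modulus lcm = 120.
    Write x = 5 + 40·t and substitute into x ≡ 1 (mod 3): 40·t ≡ 1 − 5 = -4 (mod 3).
    Reduce coefficients mod 3: 1·t ≡ 2 (mod 3).
    So t ≡ 2 (mod 3).
    Then x = 5 + 40·2 = 85, valid modulo lcm(40, 3) = 120: x ≡ 85 (mod 120).
  Combine with x ≡ 8 (mod 11); new modulus lcm = 1320.
    Write x = 85 + 120·t and substitute into x ≡ 8 (mod 11): 120·t ≡ 8 − 85 = -77 (mod 11).
    Reduce coefficients mod 11: 10·t ≡ 0 (mod 11).
    The inverse of 10 mod 11 is 10 (since 10·10 = 100 = 9·11 + 1), so t ≡ 10·0 = 0 ≡ 0 (mod 11).
    Then x = 85 + 120·0 = 85, valid modulo lcm(120, 11) = 1320: x ≡ 85 (mod 1320).
  Combine with x ≡ 0 (mod 13); new modulus lcm = 17160.
    Write x = 85 + 1320·t and substitute into x ≡ 0 (mod 13): 1320·t ≡ 0 − 85 = -85 (mod 13).
    Reduce coefficients mod 13: 7·t ≡ 6 (mod 13).
    The inverse of 7 mod 13 is 2 (since 7·2 = 14 = 1·13 + 1), so t ≡ 2·6 = 12 ≡ 12 (mod 13).
    Then x = 85 + 1320·12 = 15925, valid modulo lcm(1320, 13) = 17160: x ≡ 15925 (mod 17160).
Verify against each original: 15925 mod 5 = 0, 15925 mod 8 = 5, 15925 mod 3 = 1, 15925 mod 11 = 8, 15925 mod 13 = 0.

x ≡ 15925 (mod 17160).


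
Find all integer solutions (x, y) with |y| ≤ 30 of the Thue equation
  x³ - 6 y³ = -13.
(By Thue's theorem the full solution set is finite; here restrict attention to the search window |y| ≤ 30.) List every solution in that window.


The equation is x³ - 6y³ = -13. For fixed y, x³ = 6·y³ − 13, so a solution requires the RHS to be a perfect cube.
Strategy: iterate y from -30 to 30, compute RHS = 6·y³ − 13, and check whether it is a (positive or negative) perfect cube.
Check small values of y:
  y = 0: RHS = -13 is not a perfect cube.
  y = 1: RHS = -7 is not a perfect cube.
  y = -1: RHS = -19 is not a perfect cube.
  y = 2: RHS = 35 is not a perfect cube.
  y = -2: RHS = -61 is not a perfect cube.
  y = 3: RHS = 149 is not a perfect cube.
  y = -3: RHS = -175 is not a perfect cube.
Continuing the search up to |y| = 30 finds no solutions either.
No (x, y) in the scanned range satisfies the equation.

No integer solutions with |y| ≤ 30.


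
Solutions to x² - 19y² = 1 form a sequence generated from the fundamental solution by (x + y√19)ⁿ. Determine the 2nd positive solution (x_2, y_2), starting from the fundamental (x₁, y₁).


Step 1: Find the fundamental solution (x₁, y₁) of x² - 19y² = 1.
  Expand √19 as a continued fraction. a₀ = ⌊√19⌋ = 4; iterate m_{k+1} = d_k·a_k − m_k, d_{k+1} = (19 − m_{k+1}²)/d_k, a_{k+1} = ⌊(a₀ + m_{k+1})/d_{k+1}⌋ (starting m₀ = 0, d₀ = 1), with convergents p_k = a_k·p_{k-1} + p_{k-2}, q_k = a_k·q_{k-1} + q_{k-2} (p₋₁ = 1, q₋₁ = 0):
  k = 0: a₀ = 4; p₀/q₀ = 4/1; p₀² − 19·q₀² = 16 − 19 = -3.
  k = 1: m = 4, d = 3, a = ⌊(4 + 4)/3⌋ = 2; p/q = (2·4 + 1)/(2·1 + 0) = 9/2; p² − 19·q² = 81 − 76 = 5.
  k = 2: m = 2, d = 5, a = ⌊(4 + 2)/5⌋ = 1; p/q = (1·9 + 4)/(1·2 + 1) = 13/3; p² − 19·q² = 169 − 171 = -2.
  k = 3: m = 3, d = 2, a = ⌊(4 + 3)/2⌋ = 3; p/q = (3·13 + 9)/(3·3 + 2) = 48/11; p² − 19·q² = 2304 − 2299 = 5.
  k = 4: m = 3, d = 5, a = ⌊(4 + 3)/5⌋ = 1; p/q = (1·48 + 13)/(1·11 + 3) = 61/14; p² − 19·q² = 3721 − 3724 = -3.
  k = 5: m = 2, d = 3, a = ⌊(4 + 2)/3⌋ = 2; p/q = (2·61 + 48)/(2·14 + 11) = 170/39; p² − 19·q² = 28900 − 28899 = 1.
  The first convergent with p² − 19·q² = 1 gives the fundamental solution (x₁, y₁) = (170, 39).
Step 2: Apply the recurrence (x_{n+1}, y_{n+1}) = (x₁x_n + 19y₁y_n, x₁y_n + y₁x_n) repeatedly.
  From (x_1, y_1) = (170, 39): x_2 = 170·170 + 19·39·39 = 57799; y_2 = 170·39 + 39·170 = 13260.
Step 3: Verify x_2² - 19·y_2² = 3340724401 - 3340724400 = 1 (should be 1). ✓

(x_1, y_1) = (170, 39); (x_2, y_2) = (57799, 13260).


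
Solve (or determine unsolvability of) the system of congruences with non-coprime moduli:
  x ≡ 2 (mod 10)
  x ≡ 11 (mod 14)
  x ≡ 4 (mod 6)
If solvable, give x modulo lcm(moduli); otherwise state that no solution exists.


Moduli 10, 14, 6 are not pairwise coprime, so CRT works modulo lcm(m_i) when all pairwise compatibility conditions hold.
Pairwise compatibility: gcd(m_i, m_j) must divide a_i - a_j for every pair.
Merge one congruence at a time:
  Start: x ≡ 2 (mod 10).
  Combine with x ≡ 11 (mod 14): gcd(10, 14) = 2, and 11 - 2 = 9 is NOT divisible by 2.
    ⇒ system is inconsistent (no integer solution).

No solution (the system is inconsistent).


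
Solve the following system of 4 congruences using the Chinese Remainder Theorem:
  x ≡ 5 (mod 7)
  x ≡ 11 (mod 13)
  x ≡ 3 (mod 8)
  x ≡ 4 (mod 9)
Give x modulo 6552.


Product of moduli M = 7 · 13 · 8 · 9 = 6552.
Merge one congruence at a time:
  Start: x ≡ 5 (mod 7).
  Combine with x ≡ 11 (mod 13); new modulus lcm = 91.
    Write x = 5 + 7·t and substitute into x ≡ 11 (mod 13): 7·t ≡ 11 − 5 = 6 (mod 13).
    The inverse of 7 mod 13 is 2 (since 7·2 = 14 = 1·13 + 1), so t ≡ 2·6 = 12 ≡ 12 (mod 13).
    Then x = 5 + 7·12 = 89, valid modulo lcm(7, 13) = 91: x ≡ 89 (mod 91).
  Combine with x ≡ 3 (mod 8); new modulus lcm = 728.
    Write x = 89 + 91·t and substitute into x ≡ 3 (mod 8): 91·t ≡ 3 − 89 = -86 (mod 8).
    Reduce coefficients mod 8: 3·t ≡ 2 (mod 8).
    The inverse of 3 mod 8 is 3 (since 3·3 = 9 = 1·8 + 1), so t ≡ 3·2 = 6 ≡ 6 (mod 8).
    Then x = 89 + 91·6 = 635, valid modulo lcm(91, 8) = 728: x ≡ 635 (mod 728).
  Combine with x ≡ 4 (mod 9); new modulus lcm = 6552.
    Write x = 635 + 728·t and substitute into x ≡ 4 (mod 9): 728·t ≡ 4 − 635 = -631 (mod 9).
    Reduce coefficients mod 9: 8·t ≡ 8 (mod 9).
    The inverse of 8 mod 9 is 8 (since 8·8 = 64 = 7·9 + 1), so t ≡ 8·8 = 64 ≡ 1 (mod 9).
    Then x = 635 + 728·1 = 1363, valid modulo lcm(728, 9) = 6552: x ≡ 1363 (mod 6552).
Verify against each original: 1363 mod 7 = 5, 1363 mod 13 = 11, 1363 mod 8 = 3, 1363 mod 9 = 4.

x ≡ 1363 (mod 6552).


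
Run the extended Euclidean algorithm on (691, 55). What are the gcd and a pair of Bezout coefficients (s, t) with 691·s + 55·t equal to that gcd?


Euclidean algorithm on (691, 55) — divide until remainder is 0:
  691 = 12 · 55 + 31
  55 = 1 · 31 + 24
  31 = 1 · 24 + 7
  24 = 3 · 7 + 3
  7 = 2 · 3 + 1
  3 = 3 · 1 + 0
gcd(691, 55) = 1.
Track Bezout coefficients alongside the remainders: start with r₀ = 691 = a·1 + b·0 (s = 1, t = 0) and r₁ = 55 = a·0 + b·1 (s = 0, t = 1); each new remainder r_{k+1} = r_{k-1} − q_k·r_k inherits s_{k+1} = s_{k-1} − q_k·s_k, t_{k+1} = t_{k-1} − q_k·t_k, so r_k = a·s_k + b·t_k at every step:
  q = 12: r = 31, s = 1 − 12·0 = 1, t = 0 − 12·1 = -12  (check: 691·1 + 55·(-12) = 31)
  q = 1: r = 24, s = 0 − 1·1 = -1, t = 1 − 1·(-12) = 13  (check: 691·(-1) + 55·13 = 24)
  q = 1: r = 7, s = 1 − 1·(-1) = 2, t = -12 − 1·13 = -25  (check: 691·2 + 55·(-25) = 7)
  q = 3: r = 3, s = -1 − 3·2 = -7, t = 13 − 3·(-25) = 88  (check: 691·(-7) + 55·88 = 3)
  q = 2: r = 1, s = 2 − 2·(-7) = 16, t = -25 − 2·88 = -201  (check: 691·16 + 55·(-201) = 1)
The row with r = 1 (the gcd) gives the Bezout coefficients s = 16, t = -201.
Result: 691 · (16) + 55 · (-201) = 1.

gcd(691, 55) = 1; s = 16, t = -201 (check: 691·16 + 55·(-201) = 1).


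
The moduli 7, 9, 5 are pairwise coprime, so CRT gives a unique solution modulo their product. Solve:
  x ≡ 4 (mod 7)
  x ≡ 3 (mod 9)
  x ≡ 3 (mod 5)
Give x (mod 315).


Moduli 7, 9, 5 are pairwise coprime; by CRT there is a unique solution modulo M = 7 · 9 · 5 = 315.
Solve pairwise, accumulating the modulus:
  Start with x ≡ 4 (mod 7).
  Combine with x ≡ 3 (mod 9): since gcd(7, 9) = 1, we get a unique residue mod 63.
    Write x = 4 + 7·t and substitute into x ≡ 3 (mod 9): 7·t ≡ 3 − 4 = -1 (mod 9).
    Reduce coefficients mod 9: 7·t ≡ 8 (mod 9).
    The inverse of 7 mod 9 is 4 (since 7·4 = 28 = 3·9 + 1), so t ≡ 4·8 = 32 ≡ 5 (mod 9).
    Then x = 4 + 7·5 = 39, valid modulo lcm(7, 9) = 63: x ≡ 39 (mod 63).
  Combine with x ≡ 3 (mod 5): since gcd(63, 5) = 1, we get a unique residue mod 315.
    Write x = 39 + 63·t and substitute into x ≡ 3 (mod 5): 63·t ≡ 3 − 39 = -36 (mod 5).
    Reduce coefficients mod 5: 3·t ≡ 4 (mod 5).
    The inverse of 3 mod 5 is 2 (since 3·2 = 6 = 1·5 + 1), so t ≡ 2·4 = 8 ≡ 3 (mod 5).
    Then x = 39 + 63·3 = 228, valid modulo lcm(63, 5) = 315: x ≡ 228 (mod 315).
Verify: 228 mod 7 = 4 ✓, 228 mod 9 = 3 ✓, 228 mod 5 = 3 ✓.

x ≡ 228 (mod 315).


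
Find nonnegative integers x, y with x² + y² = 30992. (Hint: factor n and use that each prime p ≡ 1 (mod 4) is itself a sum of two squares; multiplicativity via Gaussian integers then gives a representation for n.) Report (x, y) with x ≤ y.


Step 1: Factor n = 30992 = 2^4 · 13 · 149.
Step 2: Check the mod-4 condition on each prime factor: 2 = 2 (special); 13 ≡ 1 (mod 4), exponent 1; 149 ≡ 1 (mod 4), exponent 1.
All primes ≡ 3 (mod 4) appear to even exponent (or don't appear), so by the two-squares theorem n IS expressible as a sum of two squares.
Step 3: Build a representation. Group n = k² · m with k = 4 and m = 13 · 149 = 1937 (a product of primes ≡ 1 (mod 4)); a representation of m scales to one of n via (k·x)² + (k·y)² = k²(x² + y²). Each prime p ≡ 1 (mod 4) is itself a sum of two squares; find a² by testing p − a² for a perfect square:
  13: 13 − 1² = 12, 13 − 2² = 9 = 3² ⇒ 13 = 2² + 3².
  149: 149 − 1² = 148, 149 − 2² = 145, 149 − 3² = 140, 149 − 4² = 133, 149 − 5² = 124, 149 − 6² = 113, 149 − 7² = 100 = 10² ⇒ 149 = 7² + 10².
  Combine using the Brahmagupta–Fibonacci identity (a² + b²)(c² + d²) = (ac − bd)² + (ad + bc)² = (ac + bd)² + (ad − bc)²:
  13 · 149 = 1937: from (2² + 3²)(7² + 10²), take (2·7 − 3·10, 2·10 + 3·7) = (14 − 30, 20 + 21) = (-16, 41); dropping signs (only squares matter) gives (16, 41); check 16² + 41² = 256 + 1681 = 1937 ✓.
  Scale by k = 4: (4·16, 4·41) = (64, 164).
Step 4: Order so x ≤ y and verify: 64² + 164² = 4096 + 26896 = 30992 = n. ✓

n = 30992 = 64² + 164² (one valid representation with x ≤ y).


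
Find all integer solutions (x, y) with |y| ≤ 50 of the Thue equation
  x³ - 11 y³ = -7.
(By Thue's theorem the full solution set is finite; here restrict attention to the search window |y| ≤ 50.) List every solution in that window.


The equation is x³ - 11y³ = -7. For fixed y, x³ = 11·y³ − 7, so a solution requires the RHS to be a perfect cube.
Strategy: iterate y from -50 to 50, compute RHS = 11·y³ − 7, and check whether it is a (positive or negative) perfect cube.
Check small values of y:
  y = 0: RHS = -7 is not a perfect cube.
  y = 1: RHS = 4 is not a perfect cube.
  y = -1: RHS = -18 is not a perfect cube.
  y = 2: RHS = 81 is not a perfect cube.
  y = -2: RHS = -95 is not a perfect cube.
  y = 3: RHS = 290 is not a perfect cube.
  y = -3: RHS = -304 is not a perfect cube.
Continuing the search up to |y| = 50 finds no solutions either.
No (x, y) in the scanned range satisfies the equation.

No integer solutions with |y| ≤ 50.


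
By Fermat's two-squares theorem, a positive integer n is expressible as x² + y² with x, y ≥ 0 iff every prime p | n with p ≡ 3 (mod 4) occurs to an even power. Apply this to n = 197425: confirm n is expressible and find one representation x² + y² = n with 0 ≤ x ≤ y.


Step 1: Factor n = 197425 = 5^2 · 53 · 149.
Step 2: Check the mod-4 condition on each prime factor: 5 ≡ 1 (mod 4), exponent 2; 53 ≡ 1 (mod 4), exponent 1; 149 ≡ 1 (mod 4), exponent 1.
All primes ≡ 3 (mod 4) appear to even exponent (or don't appear), so by the two-squares theorem n IS expressible as a sum of two squares.
Step 3: Build a representation. Group n = k² · m with k = 5 and m = 53 · 149 = 7897 (a product of primes ≡ 1 (mod 4)); a representation of m scales to one of n via (k·x)² + (k·y)² = k²(x² + y²). Each prime p ≡ 1 (mod 4) is itself a sum of two squares; find a² by testing p − a² for a perfect square:
  53: 53 − 1² = 52, 53 − 2² = 49 = 7² ⇒ 53 = 2² + 7².
  149: 149 − 1² = 148, 149 − 2² = 145, 149 − 3² = 140, 149 − 4² = 133, 149 − 5² = 124, 149 − 6² = 113, 149 − 7² = 100 = 10² ⇒ 149 = 7² + 10².
  Combine using the Brahmagupta–Fibonacci identity (a² + b²)(c² + d²) = (ac − bd)² + (ad + bc)² = (ac + bd)² + (ad − bc)²:
  53 · 149 = 7897: from (2² + 7²)(7² + 10²), take (2·7 − 7·10, 2·10 + 7·7) = (14 − 70, 20 + 49) = (-56, 69); dropping signs (only squares matter) gives (56, 69); check 56² + 69² = 3136 + 4761 = 7897 ✓.
  Scale by k = 5: (5·56, 5·69) = (280, 345).
Step 4: Order so x ≤ y and verify: 280² + 345² = 78400 + 119025 = 197425 = n. ✓

n = 197425 = 280² + 345² (one valid representation with x ≤ y).


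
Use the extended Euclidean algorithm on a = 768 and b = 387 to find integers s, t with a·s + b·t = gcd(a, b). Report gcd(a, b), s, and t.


Euclidean algorithm on (768, 387) — divide until remainder is 0:
  768 = 1 · 387 + 381
  387 = 1 · 381 + 6
  381 = 63 · 6 + 3
  6 = 2 · 3 + 0
gcd(768, 387) = 3.
Track Bezout coefficients alongside the remainders: start with r₀ = 768 = a·1 + b·0 (s = 1, t = 0) and r₁ = 387 = a·0 + b·1 (s = 0, t = 1); each new remainder r_{k+1} = r_{k-1} − q_k·r_k inherits s_{k+1} = s_{k-1} − q_k·s_k, t_{k+1} = t_{k-1} − q_k·t_k, so r_k = a·s_k + b·t_k at every step:
  q = 1: r = 381, s = 1 − 1·0 = 1, t = 0 − 1·1 = -1  (check: 768·1 + 387·(-1) = 381)
  q = 1: r = 6, s = 0 − 1·1 = -1, t = 1 − 1·(-1) = 2  (check: 768·(-1) + 387·2 = 6)
  q = 63: r = 3, s = 1 − 63·(-1) = 64, t = -1 − 63·2 = -127  (check: 768·64 + 387·(-127) = 3)
The row with r = 3 (the gcd) gives the Bezout coefficients s = 64, t = -127.
Result: 768 · (64) + 387 · (-127) = 3.

gcd(768, 387) = 3; s = 64, t = -127 (check: 768·64 + 387·(-127) = 3).


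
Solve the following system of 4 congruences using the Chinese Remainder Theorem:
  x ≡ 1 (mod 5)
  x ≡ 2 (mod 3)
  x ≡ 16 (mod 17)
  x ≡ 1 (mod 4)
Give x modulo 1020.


Product of moduli M = 5 · 3 · 17 · 4 = 1020.
Merge one congruence at a time:
  Start: x ≡ 1 (mod 5).
  Combine with x ≡ 2 (mod 3); new modulus lcm = 15.
    Write x = 1 + 5·t and substitute into x ≡ 2 (mod 3): 5·t ≡ 2 − 1 = 1 (mod 3).
    Reduce coefficients mod 3: 2·t ≡ 1 (mod 3).
    The inverse of 2 mod 3 is 2 (since 2·2 = 4 = 1·3 + 1), so t ≡ 2·1 = 2 ≡ 2 (mod 3).
    Then x = 1 + 5·2 = 11, valid modulo lcm(5, 3) = 15: x ≡ 11 (mod 15).
  Combine with x ≡ 16 (mod 17); new modulus lcm = 255.
    Write x = 11 + 15·t and substitute into x ≡ 16 (mod 17): 15·t ≡ 16 − 11 = 5 (mod 17).
    The inverse of 15 mod 17 is 8 (since 15·8 = 120 = 7·17 + 1), so t ≡ 8·5 = 40 ≡ 6 (mod 17).
    Then x = 11 + 15·6 = 101, valid modulo lcm(15, 17) = 255: x ≡ 101 (mod 255).
  Combine with x ≡ 1 (mod 4); new modulus lcm = 1020.
    Write x = 101 + 255·t and substitute into x ≡ 1 (mod 4): 255·t ≡ 1 − 101 = -100 (mod 4).
    Reduce coefficients mod 4: 3·t ≡ 0 (mod 4).
    The inverse of 3 mod 4 is 3 (since 3·3 = 9 = 2·4 + 1), so t ≡ 3·0 = 0 ≡ 0 (mod 4).
    Then x = 101 + 255·0 = 101, valid modulo lcm(255, 4) = 1020: x ≡ 101 (mod 1020).
Verify against each original: 101 mod 5 = 1, 101 mod 3 = 2, 101 mod 17 = 16, 101 mod 4 = 1.

x ≡ 101 (mod 1020).


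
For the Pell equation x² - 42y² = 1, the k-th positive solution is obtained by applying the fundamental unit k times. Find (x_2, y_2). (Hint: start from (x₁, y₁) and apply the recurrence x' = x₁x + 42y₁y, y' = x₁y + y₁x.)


Step 1: Find the fundamental solution (x₁, y₁) of x² - 42y² = 1.
  Expand √42 as a continued fraction. a₀ = ⌊√42⌋ = 6; iterate m_{k+1} = d_k·a_k − m_k, d_{k+1} = (42 − m_{k+1}²)/d_k, a_{k+1} = ⌊(a₀ + m_{k+1})/d_{k+1}⌋ (starting m₀ = 0, d₀ = 1), with convergents p_k = a_k·p_{k-1} + p_{k-2}, q_k = a_k·q_{k-1} + q_{k-2} (p₋₁ = 1, q₋₁ = 0):
  k = 0: a₀ = 6; p₀/q₀ = 6/1; p₀² − 42·q₀² = 36 − 42 = -6.
  k = 1: m = 6, d = 6, a = ⌊(6 + 6)/6⌋ = 2; p/q = (2·6 + 1)/(2·1 + 0) = 13/2; p² − 42·q² = 169 − 168 = 1.
  The first convergent with p² − 42·q² = 1 gives the fundamental solution (x₁, y₁) = (13, 2).
Step 2: Apply the recurrence (x_{n+1}, y_{n+1}) = (x₁x_n + 42y₁y_n, x₁y_n + y₁x_n) repeatedly.
  From (x_1, y_1) = (13, 2): x_2 = 13·13 + 42·2·2 = 337; y_2 = 13·2 + 2·13 = 52.
Step 3: Verify x_2² - 42·y_2² = 113569 - 113568 = 1 (should be 1). ✓

(x_1, y_1) = (13, 2); (x_2, y_2) = (337, 52).


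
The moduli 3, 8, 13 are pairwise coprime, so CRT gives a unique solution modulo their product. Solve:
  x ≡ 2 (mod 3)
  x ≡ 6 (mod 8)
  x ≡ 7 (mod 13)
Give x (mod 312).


Moduli 3, 8, 13 are pairwise coprime; by CRT there is a unique solution modulo M = 3 · 8 · 13 = 312.
Solve pairwise, accumulating the modulus:
  Start with x ≡ 2 (mod 3).
  Combine with x ≡ 6 (mod 8): since gcd(3, 8) = 1, we get a unique residue mod 24.
    Write x = 2 + 3·t and substitute into x ≡ 6 (mod 8): 3·t ≡ 6 − 2 = 4 (mod 8).
    The inverse of 3 mod 8 is 3 (since 3·3 = 9 = 1·8 + 1), so t ≡ 3·4 = 12 ≡ 4 (mod 8).
    Then x = 2 + 3·4 = 14, valid modulo lcm(3, 8) = 24: x ≡ 14 (mod 24).
  Combine with x ≡ 7 (mod 13): since gcd(24, 13) = 1, we get a unique residue mod 312.
    Write x = 14 + 24·t and substitute into x ≡ 7 (mod 13): 24·t ≡ 7 − 14 = -7 (mod 13).
    Reduce coefficients mod 13: 11·t ≡ 6 (mod 13).
    The inverse of 11 mod 13 is 6 (since 11·6 = 66 = 5·13 + 1), so t ≡ 6·6 = 36 ≡ 10 (mod 13).
    Then x = 14 + 24·10 = 254, valid modulo lcm(24, 13) = 312: x ≡ 254 (mod 312).
Verify: 254 mod 3 = 2 ✓, 254 mod 8 = 6 ✓, 254 mod 13 = 7 ✓.

x ≡ 254 (mod 312).


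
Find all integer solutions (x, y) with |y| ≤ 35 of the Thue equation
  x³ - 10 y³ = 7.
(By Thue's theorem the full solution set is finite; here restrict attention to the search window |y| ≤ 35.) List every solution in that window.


The equation is x³ - 10y³ = 7. For fixed y, x³ = 10·y³ + 7, so a solution requires the RHS to be a perfect cube.
Strategy: iterate y from -35 to 35, compute RHS = 10·y³ + 7, and check whether it is a (positive or negative) perfect cube.
Check small values of y:
  y = 0: RHS = 7 is not a perfect cube.
  y = 1: RHS = 17 is not a perfect cube.
  y = -1: RHS = -3 is not a perfect cube.
  y = 2: RHS = 87 is not a perfect cube.
  y = -2: RHS = -73 is not a perfect cube.
  y = 3: RHS = 277 is not a perfect cube.
  y = -3: RHS = -263 is not a perfect cube.
Continuing the search up to |y| = 35 finds no solutions either.
No (x, y) in the scanned range satisfies the equation.

No integer solutions with |y| ≤ 35.


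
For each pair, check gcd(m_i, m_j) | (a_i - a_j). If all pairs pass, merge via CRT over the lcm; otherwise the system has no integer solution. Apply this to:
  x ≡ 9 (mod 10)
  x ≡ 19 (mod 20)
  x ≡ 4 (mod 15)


Moduli 10, 20, 15 are not pairwise coprime, so CRT works modulo lcm(m_i) when all pairwise compatibility conditions hold.
Pairwise compatibility: gcd(m_i, m_j) must divide a_i - a_j for every pair.
Merge one congruence at a time:
  Start: x ≡ 9 (mod 10).
  Combine with x ≡ 19 (mod 20): gcd(10, 20) = 10; 19 - 9 = 10, which IS divisible by 10, so compatible.
    Write x = 9 + 10·t and substitute into x ≡ 19 (mod 20): 10·t ≡ 19 − 9 = 10 (mod 20).
    Divide the congruence (and modulus) by g = 10: 1·t ≡ 1 (mod 2).
    So t ≡ 1 (mod 2).
    Then x = 9 + 10·1 = 19, valid modulo lcm(10, 20) = 20: x ≡ 19 (mod 20).
  Combine with x ≡ 4 (mod 15): gcd(20, 15) = 5; 4 - 19 = -15, which IS divisible by 5, so compatible.
    Write x = 19 + 20·t and substitute into x ≡ 4 (mod 15): 20·t ≡ 4 − 19 = -15 (mod 15).
    Divide the congruence (and modulus) by g = 5: 4·t ≡ -3 (mod 3).
    Reduce coefficients mod 3: 1·t ≡ 0 (mod 3).
    So t ≡ 0 (mod 3).
    Then x = 19 + 20·0 = 19, valid modulo lcm(20, 15) = 60: x ≡ 19 (mod 60).
Verify: 19 mod 10 = 9, 19 mod 20 = 19, 19 mod 15 = 4.

x ≡ 19 (mod 60).


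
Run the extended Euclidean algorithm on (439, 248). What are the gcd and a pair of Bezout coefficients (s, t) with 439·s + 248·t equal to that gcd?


Euclidean algorithm on (439, 248) — divide until remainder is 0:
  439 = 1 · 248 + 191
  248 = 1 · 191 + 57
  191 = 3 · 57 + 20
  57 = 2 · 20 + 17
  20 = 1 · 17 + 3
  17 = 5 · 3 + 2
  3 = 1 · 2 + 1
  2 = 2 · 1 + 0
gcd(439, 248) = 1.
Track Bezout coefficients alongside the remainders: start with r₀ = 439 = a·1 + b·0 (s = 1, t = 0) and r₁ = 248 = a·0 + b·1 (s = 0, t = 1); each new remainder r_{k+1} = r_{k-1} − q_k·r_k inherits s_{k+1} = s_{k-1} − q_k·s_k, t_{k+1} = t_{k-1} − q_k·t_k, so r_k = a·s_k + b·t_k at every step:
  q = 1: r = 191, s = 1 − 1·0 = 1, t = 0 − 1·1 = -1  (check: 439·1 + 248·(-1) = 191)
  q = 1: r = 57, s = 0 − 1·1 = -1, t = 1 − 1·(-1) = 2  (check: 439·(-1) + 248·2 = 57)
  q = 3: r = 20, s = 1 − 3·(-1) = 4, t = -1 − 3·2 = -7  (check: 439·4 + 248·(-7) = 20)
  q = 2: r = 17, s = -1 − 2·4 = -9, t = 2 − 2·(-7) = 16  (check: 439·(-9) + 248·16 = 17)
  q = 1: r = 3, s = 4 − 1·(-9) = 13, t = -7 − 1·16 = -23  (check: 439·13 + 248·(-23) = 3)
  q = 5: r = 2, s = -9 − 5·13 = -74, t = 16 − 5·(-23) = 131  (check: 439·(-74) + 248·131 = 2)
  q = 1: r = 1, s = 13 − 1·(-74) = 87, t = -23 − 1·131 = -154  (check: 439·87 + 248·(-154) = 1)
The row with r = 1 (the gcd) gives the Bezout coefficients s = 87, t = -154.
Result: 439 · (87) + 248 · (-154) = 1.

gcd(439, 248) = 1; s = 87, t = -154 (check: 439·87 + 248·(-154) = 1).


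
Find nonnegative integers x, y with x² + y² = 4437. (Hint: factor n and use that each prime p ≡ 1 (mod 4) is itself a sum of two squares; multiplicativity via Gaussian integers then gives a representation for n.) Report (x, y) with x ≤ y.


Step 1: Factor n = 4437 = 3^2 · 17 · 29.
Step 2: Check the mod-4 condition on each prime factor: 3 ≡ 3 (mod 4), exponent 2 (must be even); 17 ≡ 1 (mod 4), exponent 1; 29 ≡ 1 (mod 4), exponent 1.
All primes ≡ 3 (mod 4) appear to even exponent (or don't appear), so by the two-squares theorem n IS expressible as a sum of two squares.
Step 3: Build a representation. Group n = k² · m with k = 3 and m = 17 · 29 = 493 (a product of primes ≡ 1 (mod 4)); a representation of m scales to one of n via (k·x)² + (k·y)² = k²(x² + y²). Each prime p ≡ 1 (mod 4) is itself a sum of two squares; find a² by testing p − a² for a perfect square:
  17: 17 − 1² = 16 = 4² ⇒ 17 = 1² + 4².
  29: 29 − 1² = 28, 29 − 2² = 25 = 5² ⇒ 29 = 2² + 5².
  Combine using the Brahmagupta–Fibonacci identity (a² + b²)(c² + d²) = (ac − bd)² + (ad + bc)² = (ac + bd)² + (ad − bc)²:
  17 · 29 = 493: from (1² + 4²)(2² + 5²), take (1·2 − 4·5, 1·5 + 4·2) = (2 − 20, 5 + 8) = (-18, 13); dropping signs (only squares matter) gives (18, 13); check 18² + 13² = 324 + 169 = 493 ✓.
  Scale by k = 3: (3·18, 3·13) = (54, 39).
Step 4: Order so x ≤ y and verify: 39² + 54² = 1521 + 2916 = 4437 = n. ✓

n = 4437 = 39² + 54² (one valid representation with x ≤ y).


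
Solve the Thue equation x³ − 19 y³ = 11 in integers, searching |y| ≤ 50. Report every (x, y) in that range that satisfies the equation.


The equation is x³ - 19y³ = 11. For fixed y, x³ = 19·y³ + 11, so a solution requires the RHS to be a perfect cube.
Strategy: iterate y from -50 to 50, compute RHS = 19·y³ + 11, and check whether it is a (positive or negative) perfect cube.
Check small values of y:
  y = 0: RHS = 11 is not a perfect cube.
  y = 1: RHS = 30 is not a perfect cube.
  y = -1: RHS = -8 = (-2)³ ⇒ x = -2 works.
  y = 2: RHS = 163 is not a perfect cube.
  y = -2: RHS = -141 is not a perfect cube.
  y = 3: RHS = 524 is not a perfect cube.
  y = -3: RHS = -502 is not a perfect cube.
Continuing the search up to |y| = 50 finds no further solutions beyond those listed.
Collected solutions: (-2, -1).

Solutions (with |y| ≤ 50): (-2, -1).


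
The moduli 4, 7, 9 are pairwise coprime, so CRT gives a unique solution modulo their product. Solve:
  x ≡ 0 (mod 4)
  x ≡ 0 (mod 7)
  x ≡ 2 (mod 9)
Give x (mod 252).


Moduli 4, 7, 9 are pairwise coprime; by CRT there is a unique solution modulo M = 4 · 7 · 9 = 252.
Solve pairwise, accumulating the modulus:
  Start with x ≡ 0 (mod 4).
  Combine with x ≡ 0 (mod 7): since gcd(4, 7) = 1, we get a unique residue mod 28.
    Write x = 0 + 4·t and substitute into x ≡ 0 (mod 7): 4·t ≡ 0 − 0 = 0 (mod 7).
    The inverse of 4 mod 7 is 2 (since 4·2 = 8 = 1·7 + 1), so t ≡ 2·0 = 0 ≡ 0 (mod 7).
    Then x = 0 + 4·0 = 0, valid modulo lcm(4, 7) = 28: x ≡ 0 (mod 28).
  Combine with x ≡ 2 (mod 9): since gcd(28, 9) = 1, we get a unique residue mod 252.
    Write x = 0 + 28·t and substitute into x ≡ 2 (mod 9): 28·t ≡ 2 − 0 = 2 (mod 9).
    Reduce coefficients mod 9: 1·t ≡ 2 (mod 9).
    So t ≡ 2 (mod 9).
    Then x = 0 + 28·2 = 56, valid modulo lcm(28, 9) = 252: x ≡ 56 (mod 252).
Verify: 56 mod 4 = 0 ✓, 56 mod 7 = 0 ✓, 56 mod 9 = 2 ✓.

x ≡ 56 (mod 252).


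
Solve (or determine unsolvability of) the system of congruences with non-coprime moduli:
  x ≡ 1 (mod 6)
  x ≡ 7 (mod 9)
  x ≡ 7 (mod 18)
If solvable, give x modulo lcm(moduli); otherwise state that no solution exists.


Moduli 6, 9, 18 are not pairwise coprime, so CRT works modulo lcm(m_i) when all pairwise compatibility conditions hold.
Pairwise compatibility: gcd(m_i, m_j) must divide a_i - a_j for every pair.
Merge one congruence at a time:
  Start: x ≡ 1 (mod 6).
  Combine with x ≡ 7 (mod 9): gcd(6, 9) = 3; 7 - 1 = 6, which IS divisible by 3, so compatible.
    Write x = 1 + 6·t and substitute into x ≡ 7 (mod 9): 6·t ≡ 7 − 1 = 6 (mod 9).
    Divide the congruence (and modulus) by g = 3: 2·t ≡ 2 (mod 3).
    The inverse of 2 mod 3 is 2 (since 2·2 = 4 = 1·3 + 1), so t ≡ 2·2 = 4 ≡ 1 (mod 3).
    Then x = 1 + 6·1 = 7, valid modulo lcm(6, 9) = 18: x ≡ 7 (mod 18).
  Combine with x ≡ 7 (mod 18): gcd(18, 18) = 18; 7 - 7 = 0, which IS divisible by 18, so compatible.
    Write x = 7 + 18·t and substitute into x ≡ 7 (mod 18): 18·t ≡ 7 − 7 = 0 (mod 18).
    Divide the congruence (and modulus) by g = 18: 1·t ≡ 0 (mod 1).
    Modulo 1 every t works; take t = 0.
    Then x = 7 + 18·0 = 7, valid modulo lcm(18, 18) = 18: x ≡ 7 (mod 18).
Verify: 7 mod 6 = 1, 7 mod 9 = 7, 7 mod 18 = 7.

x ≡ 7 (mod 18).


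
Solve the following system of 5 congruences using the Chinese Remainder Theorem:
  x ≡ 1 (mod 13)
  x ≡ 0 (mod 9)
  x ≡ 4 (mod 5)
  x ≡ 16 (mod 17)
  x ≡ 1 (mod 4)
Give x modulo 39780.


Product of moduli M = 13 · 9 · 5 · 17 · 4 = 39780.
Merge one congruence at a time:
  Start: x ≡ 1 (mod 13).
  Combine with x ≡ 0 (mod 9); new modulus lcm = 117.
    Write x = 1 + 13·t and substitute into x ≡ 0 (mod 9): 13·t ≡ 0 − 1 = -1 (mod 9).
    Reduce coefficients mod 9: 4·t ≡ 8 (mod 9).
    The inverse of 4 mod 9 is 7 (since 4·7 = 28 = 3·9 + 1), so t ≡ 7·8 = 56 ≡ 2 (mod 9).
    Then x = 1 + 13·2 = 27, valid modulo lcm(13, 9) = 117: x ≡ 27 (mod 117).
  Combine with x ≡ 4 (mod 5); new modulus lcm = 585.
    Write x = 27 + 117·t and substitute into x ≡ 4 (mod 5): 117·t ≡ 4 − 27 = -23 (mod 5).
    Reduce coefficients mod 5: 2·t ≡ 2 (mod 5).
    The inverse of 2 mod 5 is 3 (since 2·3 = 6 = 1·5 + 1), so t ≡ 3·2 = 6 ≡ 1 (mod 5).
    Then x = 27 + 117·1 = 144, valid modulo lcm(117, 5) = 585: x ≡ 144 (mod 585).
  Combine with x ≡ 16 (mod 17); new modulus lcm = 9945.
    Write x = 144 + 585·t and substitute into x ≡ 16 (mod 17): 585·t ≡ 16 − 144 = -128 (mod 17).
    Reduce coefficients mod 17: 7·t ≡ 8 (mod 17).
    The inverse of 7 mod 17 is 5 (since 7·5 = 35 = 2·17 + 1), so t ≡ 5·8 = 40 ≡ 6 (mod 17).
    Then x = 144 + 585·6 = 3654, valid modulo lcm(585, 17) = 9945: x ≡ 3654 (mod 9945).
  Combine with x ≡ 1 (mod 4); new modulus lcm = 39780.
    Write x = 3654 + 9945·t and substitute into x ≡ 1 (mod 4): 9945·t ≡ 1 − 3654 = -3653 (mod 4).
    Reduce coefficients mod 4: 1·t ≡ 3 (mod 4).
    So t ≡ 3 (mod 4).
    Then x = 3654 + 9945·3 = 33489, valid modulo lcm(9945, 4) = 39780: x ≡ 33489 (mod 39780).
Verify against each original: 33489 mod 13 = 1, 33489 mod 9 = 0, 33489 mod 5 = 4, 33489 mod 17 = 16, 33489 mod 4 = 1.

x ≡ 33489 (mod 39780).


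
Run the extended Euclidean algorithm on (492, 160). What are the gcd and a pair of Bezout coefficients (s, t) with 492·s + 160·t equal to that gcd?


Euclidean algorithm on (492, 160) — divide until remainder is 0:
  492 = 3 · 160 + 12
  160 = 13 · 12 + 4
  12 = 3 · 4 + 0
gcd(492, 160) = 4.
Track Bezout coefficients alongside the remainders: start with r₀ = 492 = a·1 + b·0 (s = 1, t = 0) and r₁ = 160 = a·0 + b·1 (s = 0, t = 1); each new remainder r_{k+1} = r_{k-1} − q_k·r_k inherits s_{k+1} = s_{k-1} − q_k·s_k, t_{k+1} = t_{k-1} − q_k·t_k, so r_k = a·s_k + b·t_k at every step:
  q = 3: r = 12, s = 1 − 3·0 = 1, t = 0 − 3·1 = -3  (check: 492·1 + 160·(-3) = 12)
  q = 13: r = 4, s = 0 − 13·1 = -13, t = 1 − 13·(-3) = 40  (check: 492·(-13) + 160·40 = 4)
The row with r = 4 (the gcd) gives the Bezout coefficients s = -13, t = 40.
Result: 492 · (-13) + 160 · (40) = 4.

gcd(492, 160) = 4; s = -13, t = 40 (check: 492·(-13) + 160·40 = 4).


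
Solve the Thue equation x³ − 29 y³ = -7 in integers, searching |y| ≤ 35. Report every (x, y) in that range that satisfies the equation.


The equation is x³ - 29y³ = -7. For fixed y, x³ = 29·y³ − 7, so a solution requires the RHS to be a perfect cube.
Strategy: iterate y from -35 to 35, compute RHS = 29·y³ − 7, and check whether it is a (positive or negative) perfect cube.
Check small values of y:
  y = 0: RHS = -7 is not a perfect cube.
  y = 1: RHS = 22 is not a perfect cube.
  y = -1: RHS = -36 is not a perfect cube.
  y = 2: RHS = 225 is not a perfect cube.
  y = -2: RHS = -239 is not a perfect cube.
  y = 3: RHS = 776 is not a perfect cube.
  y = -3: RHS = -790 is not a perfect cube.
Continuing the search up to |y| = 35 finds no solutions either.
No (x, y) in the scanned range satisfies the equation.

No integer solutions with |y| ≤ 35.


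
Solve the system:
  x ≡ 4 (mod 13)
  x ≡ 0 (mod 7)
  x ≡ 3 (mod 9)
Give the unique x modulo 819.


Moduli 13, 7, 9 are pairwise coprime; by CRT there is a unique solution modulo M = 13 · 7 · 9 = 819.
Solve pairwise, accumulating the modulus:
  Start with x ≡ 4 (mod 13).
  Combine with x ≡ 0 (mod 7): since gcd(13, 7) = 1, we get a unique residue mod 91.
    Write x = 4 + 13·t and substitute into x ≡ 0 (mod 7): 13·t ≡ 0 − 4 = -4 (mod 7).
    Reduce coefficients mod 7: 6·t ≡ 3 (mod 7).
    The inverse of 6 mod 7 is 6 (since 6·6 = 36 = 5·7 + 1), so t ≡ 6·3 = 18 ≡ 4 (mod 7).
    Then x = 4 + 13·4 = 56, valid modulo lcm(13, 7) = 91: x ≡ 56 (mod 91).
  Combine with x ≡ 3 (mod 9): since gcd(91, 9) = 1, we get a unique residue mod 819.
    Write x = 56 + 91·t and substitute into x ≡ 3 (mod 9): 91·t ≡ 3 − 56 = -53 (mod 9).
    Reduce coefficients mod 9: 1·t ≡ 1 (mod 9).
    So t ≡ 1 (mod 9).
    Then x = 56 + 91·1 = 147, valid modulo lcm(91, 9) = 819: x ≡ 147 (mod 819).
Verify: 147 mod 13 = 4 ✓, 147 mod 7 = 0 ✓, 147 mod 9 = 3 ✓.

x ≡ 147 (mod 819).


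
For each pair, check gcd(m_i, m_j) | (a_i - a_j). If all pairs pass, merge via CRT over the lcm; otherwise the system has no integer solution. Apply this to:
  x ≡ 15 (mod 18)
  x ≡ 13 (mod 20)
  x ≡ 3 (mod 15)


Moduli 18, 20, 15 are not pairwise coprime, so CRT works modulo lcm(m_i) when all pairwise compatibility conditions hold.
Pairwise compatibility: gcd(m_i, m_j) must divide a_i - a_j for every pair.
Merge one congruence at a time:
  Start: x ≡ 15 (mod 18).
  Combine with x ≡ 13 (mod 20): gcd(18, 20) = 2; 13 - 15 = -2, which IS divisible by 2, so compatible.
    Write x = 15 + 18·t and substitute into x ≡ 13 (mod 20): 18·t ≡ 13 − 15 = -2 (mod 20).
    Divide the congruence (and modulus) by g = 2: 9·t ≡ -1 (mod 10).
    Reduce coefficients mod 10: 9·t ≡ 9 (mod 10).
    The inverse of 9 mod 10 is 9 (since 9·9 = 81 = 8·10 + 1), so t ≡ 9·9 = 81 ≡ 1 (mod 10).
    Then x = 15 + 18·1 = 33, valid modulo lcm(18, 20) = 180: x ≡ 33 (mod 180).
  Combine with x ≡ 3 (mod 15): gcd(180, 15) = 15; 3 - 33 = -30, which IS divisible by 15, so compatible.
    Write x = 33 + 180·t and substitute into x ≡ 3 (mod 15): 180·t ≡ 3 − 33 = -30 (mod 15).
    Divide the congruence (and modulus) by g = 15: 12·t ≡ -2 (mod 1).
    Modulo 1 every t works; take t = 0.
    Then x = 33 + 180·0 = 33, valid modulo lcm(180, 15) = 180: x ≡ 33 (mod 180).
Verify: 33 mod 18 = 15, 33 mod 20 = 13, 33 mod 15 = 3.

x ≡ 33 (mod 180).


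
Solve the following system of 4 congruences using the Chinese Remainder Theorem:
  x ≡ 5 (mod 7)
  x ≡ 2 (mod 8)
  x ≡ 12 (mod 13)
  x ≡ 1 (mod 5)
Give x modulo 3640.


Product of moduli M = 7 · 8 · 13 · 5 = 3640.
Merge one congruence at a time:
  Start: x ≡ 5 (mod 7).
  Combine with x ≡ 2 (mod 8); new modulus lcm = 56.
    Write x = 5 + 7·t and substitute into x ≡ 2 (mod 8): 7·t ≡ 2 − 5 = -3 (mod 8).
    Reduce coefficients mod 8: 7·t ≡ 5 (mod 8).
    The inverse of 7 mod 8 is 7 (since 7·7 = 49 = 6·8 + 1), so t ≡ 7·5 = 35 ≡ 3 (mod 8).
    Then x = 5 + 7·3 = 26, valid modulo lcm(7, 8) = 56: x ≡ 26 (mod 56).
  Combine with x ≡ 12 (mod 13); new modulus lcm = 728.
    Write x = 26 + 56·t and substitute into x ≡ 12 (mod 13): 56·t ≡ 12 − 26 = -14 (mod 13).
    Reduce coefficients mod 13: 4·t ≡ 12 (mod 13).
    The inverse of 4 mod 13 is 10 (since 4·10 = 40 = 3·13 + 1), so t ≡ 10·12 = 120 ≡ 3 (mod 13).
    Then x = 26 + 56·3 = 194, valid modulo lcm(56, 13) = 728: x ≡ 194 (mod 728).
  Combine with x ≡ 1 (mod 5); new modulus lcm = 3640.
    Write x = 194 + 728·t and substitute into x ≡ 1 (mod 5): 728·t ≡ 1 − 194 = -193 (mod 5).
    Reduce coefficients mod 5: 3·t ≡ 2 (mod 5).
    The inverse of 3 mod 5 is 2 (since 3·2 = 6 = 1·5 + 1), so t ≡ 2·2 = 4 ≡ 4 (mod 5).
    Then x = 194 + 728·4 = 3106, valid modulo lcm(728, 5) = 3640: x ≡ 3106 (mod 3640).
Verify against each original: 3106 mod 7 = 5, 3106 mod 8 = 2, 3106 mod 13 = 12, 3106 mod 5 = 1.

x ≡ 3106 (mod 3640).


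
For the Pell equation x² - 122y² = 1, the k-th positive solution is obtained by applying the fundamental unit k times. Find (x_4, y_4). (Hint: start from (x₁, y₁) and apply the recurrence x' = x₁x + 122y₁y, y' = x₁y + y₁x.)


Step 1: Find the fundamental solution (x₁, y₁) of x² - 122y² = 1.
  Expand √122 as a continued fraction. a₀ = ⌊√122⌋ = 11; iterate m_{k+1} = d_k·a_k − m_k, d_{k+1} = (122 − m_{k+1}²)/d_k, a_{k+1} = ⌊(a₀ + m_{k+1})/d_{k+1}⌋ (starting m₀ = 0, d₀ = 1), with convergents p_k = a_k·p_{k-1} + p_{k-2}, q_k = a_k·q_{k-1} + q_{k-2} (p₋₁ = 1, q₋₁ = 0):
  k = 0: a₀ = 11; p₀/q₀ = 11/1; p₀² − 122·q₀² = 121 − 122 = -1.
  k = 1: m = 11, d = 1, a = ⌊(11 + 11)/1⌋ = 22; p/q = (22·11 + 1)/(22·1 + 0) = 243/22; p² − 122·q² = 59049 − 59048 = 1.
  The first convergent with p² − 122·q² = 1 gives the fundamental solution (x₁, y₁) = (243, 22).
Step 2: Apply the recurrence (x_{n+1}, y_{n+1}) = (x₁x_n + 122y₁y_n, x₁y_n + y₁x_n) repeatedly.
  From (x_1, y_1) = (243, 22): x_2 = 243·243 + 122·22·22 = 118097; y_2 = 243·22 + 22·243 = 10692.
  From (x_2, y_2) = (118097, 10692): x_3 = 243·118097 + 122·22·10692 = 57394899; y_3 = 243·10692 + 22·118097 = 5196290.
  From (x_3, y_3) = (57394899, 5196290): x_4 = 243·57394899 + 122·22·5196290 = 27893802817; y_4 = 243·5196290 + 22·57394899 = 2525386248.
Step 3: Verify x_4² - 122·y_4² = 778064235593677135489 - 778064235593677135488 = 1 (should be 1). ✓

(x_1, y_1) = (243, 22); (x_4, y_4) = (27893802817, 2525386248).


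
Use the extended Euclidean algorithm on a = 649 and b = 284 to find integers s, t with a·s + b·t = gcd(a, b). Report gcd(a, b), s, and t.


Euclidean algorithm on (649, 284) — divide until remainder is 0:
  649 = 2 · 284 + 81
  284 = 3 · 81 + 41
  81 = 1 · 41 + 40
  41 = 1 · 40 + 1
  40 = 40 · 1 + 0
gcd(649, 284) = 1.
Track Bezout coefficients alongside the remainders: start with r₀ = 649 = a·1 + b·0 (s = 1, t = 0) and r₁ = 284 = a·0 + b·1 (s = 0, t = 1); each new remainder r_{k+1} = r_{k-1} − q_k·r_k inherits s_{k+1} = s_{k-1} − q_k·s_k, t_{k+1} = t_{k-1} − q_k·t_k, so r_k = a·s_k + b·t_k at every step:
  q = 2: r = 81, s = 1 − 2·0 = 1, t = 0 − 2·1 = -2  (check: 649·1 + 284·(-2) = 81)
  q = 3: r = 41, s = 0 − 3·1 = -3, t = 1 − 3·(-2) = 7  (check: 649·(-3) + 284·7 = 41)
  q = 1: r = 40, s = 1 − 1·(-3) = 4, t = -2 − 1·7 = -9  (check: 649·4 + 284·(-9) = 40)
  q = 1: r = 1, s = -3 − 1·4 = -7, t = 7 − 1·(-9) = 16  (check: 649·(-7) + 284·16 = 1)
The row with r = 1 (the gcd) gives the Bezout coefficients s = -7, t = 16.
Result: 649 · (-7) + 284 · (16) = 1.

gcd(649, 284) = 1; s = -7, t = 16 (check: 649·(-7) + 284·16 = 1).


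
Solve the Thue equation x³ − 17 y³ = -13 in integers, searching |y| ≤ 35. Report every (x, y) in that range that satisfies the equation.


The equation is x³ - 17y³ = -13. For fixed y, x³ = 17·y³ − 13, so a solution requires the RHS to be a perfect cube.
Strategy: iterate y from -35 to 35, compute RHS = 17·y³ − 13, and check whether it is a (positive or negative) perfect cube.
Check small values of y:
  y = 0: RHS = -13 is not a perfect cube.
  y = 1: RHS = 4 is not a perfect cube.
  y = -1: RHS = -30 is not a perfect cube.
  y = 2: RHS = 123 is not a perfect cube.
  y = -2: RHS = -149 is not a perfect cube.
  y = 3: RHS = 446 is not a perfect cube.
  y = -3: RHS = -472 is not a perfect cube.
Continuing the search up to |y| = 35 finds no solutions either.
No (x, y) in the scanned range satisfies the equation.

No integer solutions with |y| ≤ 35.


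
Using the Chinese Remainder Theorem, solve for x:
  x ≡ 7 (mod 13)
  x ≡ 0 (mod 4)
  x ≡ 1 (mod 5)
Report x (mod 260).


Moduli 13, 4, 5 are pairwise coprime; by CRT there is a unique solution modulo M = 13 · 4 · 5 = 260.
Solve pairwise, accumulating the modulus:
  Start with x ≡ 7 (mod 13).
  Combine with x ≡ 0 (mod 4): since gcd(13, 4) = 1, we get a unique residue mod 52.
    Write x = 7 + 13·t and substitute into x ≡ 0 (mod 4): 13·t ≡ 0 − 7 = -7 (mod 4).
    Reduce coefficients mod 4: 1·t ≡ 1 (mod 4).
    So t ≡ 1 (mod 4).
    Then x = 7 + 13·1 = 20, valid modulo lcm(13, 4) = 52: x ≡ 20 (mod 52).
  Combine with x ≡ 1 (mod 5): since gcd(52, 5) = 1, we get a unique residue mod 260.
    Write x = 20 + 52·t and substitute into x ≡ 1 (mod 5): 52·t ≡ 1 − 20 = -19 (mod 5).
    Reduce coefficients mod 5: 2·t ≡ 1 (mod 5).
    The inverse of 2 mod 5 is 3 (since 2·3 = 6 = 1·5 + 1), so t ≡ 3·1 = 3 ≡ 3 (mod 5).
    Then x = 20 + 52·3 = 176, valid modulo lcm(52, 5) = 260: x ≡ 176 (mod 260).
Verify: 176 mod 13 = 7 ✓, 176 mod 4 = 0 ✓, 176 mod 5 = 1 ✓.

x ≡ 176 (mod 260).


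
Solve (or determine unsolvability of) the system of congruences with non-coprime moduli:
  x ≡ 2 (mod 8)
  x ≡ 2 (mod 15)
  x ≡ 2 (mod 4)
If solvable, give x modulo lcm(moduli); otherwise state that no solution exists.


Moduli 8, 15, 4 are not pairwise coprime, so CRT works modulo lcm(m_i) when all pairwise compatibility conditions hold.
Pairwise compatibility: gcd(m_i, m_j) must divide a_i - a_j for every pair.
Merge one congruence at a time:
  Start: x ≡ 2 (mod 8).
  Combine with x ≡ 2 (mod 15): gcd(8, 15) = 1; 2 - 2 = 0, which IS divisible by 1, so compatible.
    Write x = 2 + 8·t and substitute into x ≡ 2 (mod 15): 8·t ≡ 2 − 2 = 0 (mod 15).
    The inverse of 8 mod 15 is 2 (since 8·2 = 16 = 1·15 + 1), so t ≡ 2·0 = 0 ≡ 0 (mod 15).
    Then x = 2 + 8·0 = 2, valid modulo lcm(8, 15) = 120: x ≡ 2 (mod 120).
  Combine with x ≡ 2 (mod 4): gcd(120, 4) = 4; 2 - 2 = 0, which IS divisible by 4, so compatible.
    Write x = 2 + 120·t and substitute into x ≡ 2 (mod 4): 120·t ≡ 2 − 2 = 0 (mod 4).
    Divide the congruence (and modulus) by g = 4: 30·t ≡ 0 (mod 1).
    Modulo 1 every t works; take t = 0.
    Then x = 2 + 120·0 = 2, valid modulo lcm(120, 4) = 120: x ≡ 2 (mod 120).
Verify: 2 mod 8 = 2, 2 mod 15 = 2, 2 mod 4 = 2.

x ≡ 2 (mod 120).
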